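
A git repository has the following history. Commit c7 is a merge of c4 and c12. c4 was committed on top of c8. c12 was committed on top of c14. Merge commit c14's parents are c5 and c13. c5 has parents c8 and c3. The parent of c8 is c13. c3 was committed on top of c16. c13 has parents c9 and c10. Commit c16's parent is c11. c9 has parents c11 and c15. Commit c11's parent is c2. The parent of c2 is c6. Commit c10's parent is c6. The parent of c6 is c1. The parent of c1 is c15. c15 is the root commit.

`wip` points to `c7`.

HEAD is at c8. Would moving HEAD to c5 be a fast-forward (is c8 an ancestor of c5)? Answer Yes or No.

A fast-forward from c8 to c5 is possible iff c8 is an ancestor of c5.
Ancestors of c5: {c1, c10, c11, c13, c15, c16, c2, c3, c5, c6, c8, c9}.
c8 is among them, so fast-forward is possible.

Yes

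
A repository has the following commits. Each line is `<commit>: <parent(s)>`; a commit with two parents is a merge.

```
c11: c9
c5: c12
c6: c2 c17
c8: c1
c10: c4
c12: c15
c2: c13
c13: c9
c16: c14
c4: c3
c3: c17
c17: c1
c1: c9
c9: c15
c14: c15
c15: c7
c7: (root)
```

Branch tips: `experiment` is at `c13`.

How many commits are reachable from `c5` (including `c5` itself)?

4

Walking parent pointers from c5: reachable set = {c12, c15, c5, c7}.
That is 4 commits.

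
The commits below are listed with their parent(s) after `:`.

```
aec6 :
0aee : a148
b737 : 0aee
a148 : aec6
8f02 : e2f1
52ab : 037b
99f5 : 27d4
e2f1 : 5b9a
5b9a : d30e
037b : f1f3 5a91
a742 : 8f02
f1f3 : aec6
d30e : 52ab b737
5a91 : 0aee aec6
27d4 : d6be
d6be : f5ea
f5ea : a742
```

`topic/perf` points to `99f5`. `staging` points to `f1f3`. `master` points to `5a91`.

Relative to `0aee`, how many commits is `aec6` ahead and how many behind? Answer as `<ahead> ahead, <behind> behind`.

0 ahead, 2 behind

Reachable from aec6: {aec6}.
Reachable from 0aee: {0aee, a148, aec6}.
Only in aec6's history (ahead): {} — 0.
Only in 0aee's history (behind): {0aee, a148} — 2.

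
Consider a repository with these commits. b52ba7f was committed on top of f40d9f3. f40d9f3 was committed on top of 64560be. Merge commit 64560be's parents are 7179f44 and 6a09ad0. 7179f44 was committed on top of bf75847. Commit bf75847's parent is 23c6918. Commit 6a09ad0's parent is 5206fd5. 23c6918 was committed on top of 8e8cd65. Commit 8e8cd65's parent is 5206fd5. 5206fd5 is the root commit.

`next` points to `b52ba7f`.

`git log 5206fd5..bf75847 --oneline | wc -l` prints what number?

3

Reachable from bf75847: {23c6918, 5206fd5, 8e8cd65, bf75847}.
Reachable from 5206fd5: {5206fd5}.
In bf75847's history but not 5206fd5's: {23c6918, 8e8cd65, bf75847} — 3 commits.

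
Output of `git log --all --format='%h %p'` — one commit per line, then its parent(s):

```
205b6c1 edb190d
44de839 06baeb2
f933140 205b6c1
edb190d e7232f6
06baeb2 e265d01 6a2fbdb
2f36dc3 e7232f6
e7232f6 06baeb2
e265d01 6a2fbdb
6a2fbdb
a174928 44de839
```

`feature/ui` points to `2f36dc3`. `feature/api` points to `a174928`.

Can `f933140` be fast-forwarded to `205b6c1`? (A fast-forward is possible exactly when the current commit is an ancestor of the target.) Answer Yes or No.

No

A fast-forward from f933140 to 205b6c1 is possible iff f933140 is an ancestor of 205b6c1.
Ancestors of 205b6c1: {06baeb2, 205b6c1, 6a2fbdb, e265d01, e7232f6, edb190d}.
f933140 is not among them, so fast-forward is not possible.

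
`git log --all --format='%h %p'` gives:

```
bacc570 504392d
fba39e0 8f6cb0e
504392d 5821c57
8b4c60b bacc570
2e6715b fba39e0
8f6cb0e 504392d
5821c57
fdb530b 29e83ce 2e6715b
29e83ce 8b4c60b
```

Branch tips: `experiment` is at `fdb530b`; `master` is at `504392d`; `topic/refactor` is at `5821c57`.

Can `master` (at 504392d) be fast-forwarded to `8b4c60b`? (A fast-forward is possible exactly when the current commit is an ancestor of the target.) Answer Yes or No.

A fast-forward from 504392d to 8b4c60b is possible iff 504392d is an ancestor of 8b4c60b.
Ancestors of 8b4c60b: {504392d, 5821c57, 8b4c60b, bacc570}.
504392d is among them, so fast-forward is possible.

Yes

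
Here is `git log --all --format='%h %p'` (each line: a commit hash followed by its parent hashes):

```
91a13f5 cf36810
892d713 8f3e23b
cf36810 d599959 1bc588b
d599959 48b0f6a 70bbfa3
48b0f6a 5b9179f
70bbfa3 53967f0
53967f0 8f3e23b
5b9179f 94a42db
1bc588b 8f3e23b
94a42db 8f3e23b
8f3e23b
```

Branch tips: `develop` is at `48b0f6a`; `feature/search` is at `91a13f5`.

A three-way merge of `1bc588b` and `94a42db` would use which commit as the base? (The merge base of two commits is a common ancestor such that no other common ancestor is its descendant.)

8f3e23b

Ancestors of 1bc588b: {1bc588b, 8f3e23b}.
Ancestors of 94a42db: {8f3e23b, 94a42db}.
Common ancestors: {8f3e23b}.
The only common ancestor is 8f3e23b, so it is the merge base.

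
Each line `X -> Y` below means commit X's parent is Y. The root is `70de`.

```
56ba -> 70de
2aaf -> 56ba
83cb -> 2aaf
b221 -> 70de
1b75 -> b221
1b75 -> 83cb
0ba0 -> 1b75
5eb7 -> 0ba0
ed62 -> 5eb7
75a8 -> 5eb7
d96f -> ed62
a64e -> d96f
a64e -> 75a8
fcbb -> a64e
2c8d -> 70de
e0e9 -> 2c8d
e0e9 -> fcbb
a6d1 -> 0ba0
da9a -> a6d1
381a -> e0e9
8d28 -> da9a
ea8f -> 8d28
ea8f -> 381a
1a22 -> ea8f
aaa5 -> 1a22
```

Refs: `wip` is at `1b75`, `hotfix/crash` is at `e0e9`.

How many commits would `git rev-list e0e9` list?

15

Walking parent pointers from e0e9: reachable set = {0ba0, 1b75, 2aaf, 2c8d, 56ba, 5eb7, 70de, 75a8, 83cb, a64e, b221, d96f, e0e9, ed62, fcbb}.
That is 15 commits.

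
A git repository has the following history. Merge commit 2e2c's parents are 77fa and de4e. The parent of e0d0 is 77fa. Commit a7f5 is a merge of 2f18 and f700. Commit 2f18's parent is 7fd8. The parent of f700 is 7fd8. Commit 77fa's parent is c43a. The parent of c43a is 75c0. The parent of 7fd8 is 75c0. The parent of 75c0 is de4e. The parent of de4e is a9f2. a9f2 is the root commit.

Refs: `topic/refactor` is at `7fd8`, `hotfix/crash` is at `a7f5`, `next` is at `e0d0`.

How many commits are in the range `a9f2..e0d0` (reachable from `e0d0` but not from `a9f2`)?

Reachable from e0d0: {75c0, 77fa, a9f2, c43a, de4e, e0d0}.
Reachable from a9f2: {a9f2}.
In e0d0's history but not a9f2's: {75c0, 77fa, c43a, de4e, e0d0} — 5 commits.

5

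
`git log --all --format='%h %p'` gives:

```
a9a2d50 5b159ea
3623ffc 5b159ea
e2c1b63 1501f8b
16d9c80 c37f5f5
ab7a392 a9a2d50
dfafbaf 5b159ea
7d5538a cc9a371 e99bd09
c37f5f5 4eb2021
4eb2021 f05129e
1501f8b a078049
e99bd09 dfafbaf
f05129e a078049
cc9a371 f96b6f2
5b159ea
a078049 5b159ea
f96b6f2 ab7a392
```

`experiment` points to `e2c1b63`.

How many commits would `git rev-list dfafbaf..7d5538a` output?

6

Reachable from 7d5538a: {5b159ea, 7d5538a, a9a2d50, ab7a392, cc9a371, dfafbaf, e99bd09, f96b6f2}.
Reachable from dfafbaf: {5b159ea, dfafbaf}.
In 7d5538a's history but not dfafbaf's: {7d5538a, a9a2d50, ab7a392, cc9a371, e99bd09, f96b6f2} — 6 commits.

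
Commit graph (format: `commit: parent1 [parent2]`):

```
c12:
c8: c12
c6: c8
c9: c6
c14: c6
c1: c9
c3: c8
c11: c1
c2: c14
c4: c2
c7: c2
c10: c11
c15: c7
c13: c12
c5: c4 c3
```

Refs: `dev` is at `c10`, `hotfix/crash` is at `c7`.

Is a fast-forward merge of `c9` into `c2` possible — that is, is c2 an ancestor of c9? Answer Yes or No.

No

A fast-forward from c2 to c9 is possible iff c2 is an ancestor of c9.
Ancestors of c9: {c12, c6, c8, c9}.
c2 is not among them, so fast-forward is not possible.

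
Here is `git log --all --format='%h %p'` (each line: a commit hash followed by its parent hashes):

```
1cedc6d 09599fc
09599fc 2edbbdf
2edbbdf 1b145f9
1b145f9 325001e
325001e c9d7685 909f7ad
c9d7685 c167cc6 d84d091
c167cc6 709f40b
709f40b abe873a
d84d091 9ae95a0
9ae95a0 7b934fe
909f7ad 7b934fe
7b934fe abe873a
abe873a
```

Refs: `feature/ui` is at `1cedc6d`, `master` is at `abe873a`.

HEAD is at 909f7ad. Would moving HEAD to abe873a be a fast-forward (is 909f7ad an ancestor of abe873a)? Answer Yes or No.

No

A fast-forward from 909f7ad to abe873a is possible iff 909f7ad is an ancestor of abe873a.
Ancestors of abe873a: {abe873a}.
909f7ad is not among them, so fast-forward is not possible.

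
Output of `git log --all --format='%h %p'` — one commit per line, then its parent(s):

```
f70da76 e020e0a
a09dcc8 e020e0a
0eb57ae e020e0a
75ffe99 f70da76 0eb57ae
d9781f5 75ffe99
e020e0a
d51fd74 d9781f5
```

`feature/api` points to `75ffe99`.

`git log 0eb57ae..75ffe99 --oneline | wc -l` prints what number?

Reachable from 75ffe99: {0eb57ae, 75ffe99, e020e0a, f70da76}.
Reachable from 0eb57ae: {0eb57ae, e020e0a}.
In 75ffe99's history but not 0eb57ae's: {75ffe99, f70da76} — 2 commits.

2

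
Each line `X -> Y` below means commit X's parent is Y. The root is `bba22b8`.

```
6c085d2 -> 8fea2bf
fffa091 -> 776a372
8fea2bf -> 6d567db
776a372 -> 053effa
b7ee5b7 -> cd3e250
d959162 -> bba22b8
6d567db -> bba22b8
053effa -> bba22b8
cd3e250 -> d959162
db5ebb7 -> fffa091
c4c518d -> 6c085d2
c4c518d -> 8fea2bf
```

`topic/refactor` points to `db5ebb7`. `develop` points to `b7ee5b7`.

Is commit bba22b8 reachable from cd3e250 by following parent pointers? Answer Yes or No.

Ancestors of cd3e250 (commits reachable by following parents): {bba22b8, cd3e250, d959162}.
bba22b8 is in that set, so it is an ancestor of cd3e250.

Yes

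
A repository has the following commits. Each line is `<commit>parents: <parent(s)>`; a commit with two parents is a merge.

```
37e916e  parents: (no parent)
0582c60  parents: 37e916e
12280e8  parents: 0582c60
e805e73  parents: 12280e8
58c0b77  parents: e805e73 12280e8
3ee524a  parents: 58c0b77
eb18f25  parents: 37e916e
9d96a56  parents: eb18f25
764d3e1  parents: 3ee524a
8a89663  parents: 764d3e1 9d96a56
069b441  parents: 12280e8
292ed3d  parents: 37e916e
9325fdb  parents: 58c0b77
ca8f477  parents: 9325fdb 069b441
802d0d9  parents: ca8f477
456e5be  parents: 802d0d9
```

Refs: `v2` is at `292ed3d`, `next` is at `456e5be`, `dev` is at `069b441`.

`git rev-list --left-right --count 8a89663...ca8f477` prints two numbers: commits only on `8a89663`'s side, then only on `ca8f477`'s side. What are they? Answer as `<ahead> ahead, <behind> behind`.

Reachable from 8a89663: {0582c60, 12280e8, 37e916e, 3ee524a, 58c0b77, 764d3e1, 8a89663, 9d96a56, e805e73, eb18f25}.
Reachable from ca8f477: {0582c60, 069b441, 12280e8, 37e916e, 58c0b77, 9325fdb, ca8f477, e805e73}.
Only in 8a89663's history (ahead): {3ee524a, 764d3e1, 8a89663, 9d96a56, eb18f25} — 5.
Only in ca8f477's history (behind): {069b441, 9325fdb, ca8f477} — 3.

5 ahead, 3 behind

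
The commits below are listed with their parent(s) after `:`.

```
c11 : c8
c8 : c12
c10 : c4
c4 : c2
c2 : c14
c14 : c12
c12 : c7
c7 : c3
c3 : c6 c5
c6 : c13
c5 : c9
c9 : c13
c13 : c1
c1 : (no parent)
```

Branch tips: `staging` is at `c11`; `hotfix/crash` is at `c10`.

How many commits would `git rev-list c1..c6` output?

2

Reachable from c6: {c1, c13, c6}.
Reachable from c1: {c1}.
In c6's history but not c1's: {c13, c6} — 2 commits.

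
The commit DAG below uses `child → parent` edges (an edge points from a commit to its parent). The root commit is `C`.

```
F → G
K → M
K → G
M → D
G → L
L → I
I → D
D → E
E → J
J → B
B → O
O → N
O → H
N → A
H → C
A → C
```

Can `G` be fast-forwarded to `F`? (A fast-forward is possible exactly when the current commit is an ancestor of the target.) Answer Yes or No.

Yes

A fast-forward from G to F is possible iff G is an ancestor of F.
Ancestors of F: {A, B, C, D, E, F, G, H, I, J, L, N, O}.
G is among them, so fast-forward is possible.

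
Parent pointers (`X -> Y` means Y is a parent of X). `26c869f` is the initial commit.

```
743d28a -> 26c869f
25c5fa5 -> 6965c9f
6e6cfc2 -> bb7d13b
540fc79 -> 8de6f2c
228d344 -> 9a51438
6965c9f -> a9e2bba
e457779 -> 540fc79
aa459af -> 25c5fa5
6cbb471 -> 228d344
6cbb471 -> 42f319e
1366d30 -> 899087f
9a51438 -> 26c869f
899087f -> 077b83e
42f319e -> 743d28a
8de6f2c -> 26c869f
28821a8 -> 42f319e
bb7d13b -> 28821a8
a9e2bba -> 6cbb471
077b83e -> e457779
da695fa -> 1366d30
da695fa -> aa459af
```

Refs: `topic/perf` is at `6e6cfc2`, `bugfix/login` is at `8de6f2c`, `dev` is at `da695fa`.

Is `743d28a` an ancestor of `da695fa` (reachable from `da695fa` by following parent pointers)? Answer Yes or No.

Yes

Ancestors of da695fa (commits reachable by following parents): {077b83e, 1366d30, 228d344, 25c5fa5, 26c869f, 42f319e, 540fc79, 6965c9f, 6cbb471, 743d28a, 899087f, 8de6f2c, 9a51438, a9e2bba, aa459af, da695fa, e457779}.
743d28a is in that set, so it is an ancestor of da695fa.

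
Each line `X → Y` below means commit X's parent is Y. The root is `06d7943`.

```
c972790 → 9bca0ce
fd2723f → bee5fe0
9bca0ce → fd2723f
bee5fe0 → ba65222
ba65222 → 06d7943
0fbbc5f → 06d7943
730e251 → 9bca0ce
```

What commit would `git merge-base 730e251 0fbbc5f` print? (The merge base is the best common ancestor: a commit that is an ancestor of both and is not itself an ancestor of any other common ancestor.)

Ancestors of 730e251: {06d7943, 730e251, 9bca0ce, ba65222, bee5fe0, fd2723f}.
Ancestors of 0fbbc5f: {06d7943, 0fbbc5f}.
Common ancestors: {06d7943}.
The only common ancestor is 06d7943, so it is the merge base.

06d7943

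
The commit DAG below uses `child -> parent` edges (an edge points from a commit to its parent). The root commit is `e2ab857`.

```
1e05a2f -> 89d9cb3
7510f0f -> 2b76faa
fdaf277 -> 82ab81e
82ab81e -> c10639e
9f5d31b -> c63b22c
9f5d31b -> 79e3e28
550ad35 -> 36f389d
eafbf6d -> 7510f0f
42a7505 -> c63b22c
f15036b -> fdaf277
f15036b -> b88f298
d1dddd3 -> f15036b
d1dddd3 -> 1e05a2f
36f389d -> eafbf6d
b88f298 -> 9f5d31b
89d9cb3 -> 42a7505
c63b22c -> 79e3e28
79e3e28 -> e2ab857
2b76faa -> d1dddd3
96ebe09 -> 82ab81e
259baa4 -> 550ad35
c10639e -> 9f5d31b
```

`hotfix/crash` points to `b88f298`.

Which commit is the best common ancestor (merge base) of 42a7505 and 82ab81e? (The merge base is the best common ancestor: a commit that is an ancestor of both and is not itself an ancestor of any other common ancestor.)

Ancestors of 42a7505: {42a7505, 79e3e28, c63b22c, e2ab857}.
Ancestors of 82ab81e: {79e3e28, 82ab81e, 9f5d31b, c10639e, c63b22c, e2ab857}.
Common ancestors: {79e3e28, c63b22c, e2ab857}.
Among these, c63b22c is not an ancestor of any other common ancestor — it is the merge base.

c63b22c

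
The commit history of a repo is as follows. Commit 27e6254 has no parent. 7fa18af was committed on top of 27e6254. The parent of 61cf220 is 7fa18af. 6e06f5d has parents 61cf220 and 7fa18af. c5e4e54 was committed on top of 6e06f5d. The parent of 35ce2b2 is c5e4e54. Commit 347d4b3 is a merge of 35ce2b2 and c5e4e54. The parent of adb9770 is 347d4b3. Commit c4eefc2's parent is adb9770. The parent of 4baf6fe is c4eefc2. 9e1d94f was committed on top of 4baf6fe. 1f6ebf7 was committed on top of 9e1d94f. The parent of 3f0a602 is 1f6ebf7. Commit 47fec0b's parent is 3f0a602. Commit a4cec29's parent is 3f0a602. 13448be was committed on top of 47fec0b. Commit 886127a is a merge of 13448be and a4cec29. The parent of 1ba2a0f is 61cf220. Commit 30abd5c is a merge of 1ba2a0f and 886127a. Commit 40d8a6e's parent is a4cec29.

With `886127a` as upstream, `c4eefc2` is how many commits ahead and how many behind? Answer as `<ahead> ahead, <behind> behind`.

0 ahead, 8 behind

Reachable from c4eefc2: {27e6254, 347d4b3, 35ce2b2, 61cf220, 6e06f5d, 7fa18af, adb9770, c4eefc2, c5e4e54}.
Reachable from 886127a: {13448be, 1f6ebf7, 27e6254, 347d4b3, 35ce2b2, 3f0a602, 47fec0b, 4baf6fe, 61cf220, 6e06f5d, 7fa18af, 886127a, 9e1d94f, a4cec29, adb9770, c4eefc2, c5e4e54}.
Only in c4eefc2's history (ahead): {} — 0.
Only in 886127a's history (behind): {13448be, 1f6ebf7, 3f0a602, 47fec0b, 4baf6fe, 886127a, 9e1d94f, a4cec29} — 8.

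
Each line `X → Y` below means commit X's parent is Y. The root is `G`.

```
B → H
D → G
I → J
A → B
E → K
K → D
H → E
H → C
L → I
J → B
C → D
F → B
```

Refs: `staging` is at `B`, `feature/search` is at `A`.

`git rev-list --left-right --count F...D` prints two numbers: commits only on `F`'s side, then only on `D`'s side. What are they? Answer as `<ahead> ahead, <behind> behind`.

6 ahead, 0 behind

Reachable from F: {B, C, D, E, F, G, H, K}.
Reachable from D: {D, G}.
Only in F's history (ahead): {B, C, E, F, H, K} — 6.
Only in D's history (behind): {} — 0.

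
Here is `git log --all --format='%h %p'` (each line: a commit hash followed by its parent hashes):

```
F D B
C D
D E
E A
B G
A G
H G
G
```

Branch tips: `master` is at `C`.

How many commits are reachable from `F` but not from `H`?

Reachable from F: {A, B, D, E, F, G}.
Reachable from H: {G, H}.
In F's history but not H's: {A, B, D, E, F} — 5 commits.

5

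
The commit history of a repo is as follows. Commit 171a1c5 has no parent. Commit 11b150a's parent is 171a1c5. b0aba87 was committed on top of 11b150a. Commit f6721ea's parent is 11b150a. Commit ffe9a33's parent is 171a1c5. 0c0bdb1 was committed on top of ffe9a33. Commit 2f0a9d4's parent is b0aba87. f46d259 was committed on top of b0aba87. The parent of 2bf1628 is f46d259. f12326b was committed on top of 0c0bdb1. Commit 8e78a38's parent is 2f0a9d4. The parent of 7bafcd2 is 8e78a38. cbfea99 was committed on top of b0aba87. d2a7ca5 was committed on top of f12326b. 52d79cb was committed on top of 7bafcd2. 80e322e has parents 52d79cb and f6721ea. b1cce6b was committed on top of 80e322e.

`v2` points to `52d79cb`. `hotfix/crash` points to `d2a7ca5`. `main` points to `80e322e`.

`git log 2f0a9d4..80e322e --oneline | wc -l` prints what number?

Reachable from 80e322e: {11b150a, 171a1c5, 2f0a9d4, 52d79cb, 7bafcd2, 80e322e, 8e78a38, b0aba87, f6721ea}.
Reachable from 2f0a9d4: {11b150a, 171a1c5, 2f0a9d4, b0aba87}.
In 80e322e's history but not 2f0a9d4's: {52d79cb, 7bafcd2, 80e322e, 8e78a38, f6721ea} — 5 commits.

5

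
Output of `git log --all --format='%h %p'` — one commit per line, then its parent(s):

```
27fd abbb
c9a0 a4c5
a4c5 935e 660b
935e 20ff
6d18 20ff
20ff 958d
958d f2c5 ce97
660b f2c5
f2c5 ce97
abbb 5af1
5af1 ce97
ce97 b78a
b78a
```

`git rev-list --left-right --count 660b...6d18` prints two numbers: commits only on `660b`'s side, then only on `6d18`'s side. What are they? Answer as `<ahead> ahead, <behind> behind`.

1 ahead, 3 behind

Reachable from 660b: {660b, b78a, ce97, f2c5}.
Reachable from 6d18: {20ff, 6d18, 958d, b78a, ce97, f2c5}.
Only in 660b's history (ahead): {660b} — 1.
Only in 6d18's history (behind): {20ff, 6d18, 958d} — 3.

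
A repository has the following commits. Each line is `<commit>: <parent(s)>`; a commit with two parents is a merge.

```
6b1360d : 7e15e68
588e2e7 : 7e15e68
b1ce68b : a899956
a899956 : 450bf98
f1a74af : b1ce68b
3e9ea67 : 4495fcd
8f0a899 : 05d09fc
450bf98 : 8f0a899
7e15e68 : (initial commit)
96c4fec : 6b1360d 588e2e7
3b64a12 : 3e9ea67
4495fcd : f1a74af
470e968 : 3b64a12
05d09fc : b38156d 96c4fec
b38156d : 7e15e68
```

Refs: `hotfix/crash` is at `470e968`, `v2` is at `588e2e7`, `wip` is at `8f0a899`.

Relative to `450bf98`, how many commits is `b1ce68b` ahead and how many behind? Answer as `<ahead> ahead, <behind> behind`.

Reachable from b1ce68b: {05d09fc, 450bf98, 588e2e7, 6b1360d, 7e15e68, 8f0a899, 96c4fec, a899956, b1ce68b, b38156d}.
Reachable from 450bf98: {05d09fc, 450bf98, 588e2e7, 6b1360d, 7e15e68, 8f0a899, 96c4fec, b38156d}.
Only in b1ce68b's history (ahead): {a899956, b1ce68b} — 2.
Only in 450bf98's history (behind): {} — 0.

2 ahead, 0 behind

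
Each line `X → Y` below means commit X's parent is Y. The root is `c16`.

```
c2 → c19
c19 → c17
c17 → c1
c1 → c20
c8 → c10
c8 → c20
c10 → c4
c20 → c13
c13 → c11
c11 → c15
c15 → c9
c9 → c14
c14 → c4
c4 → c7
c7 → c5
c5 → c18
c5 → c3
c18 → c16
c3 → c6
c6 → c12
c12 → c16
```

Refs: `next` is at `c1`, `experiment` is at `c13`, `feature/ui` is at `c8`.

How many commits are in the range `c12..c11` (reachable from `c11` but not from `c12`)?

10

Reachable from c11: {c11, c12, c14, c15, c16, c18, c3, c4, c5, c6, c7, c9}.
Reachable from c12: {c12, c16}.
In c11's history but not c12's: {c11, c14, c15, c18, c3, c4, c5, c6, c7, c9} — 10 commits.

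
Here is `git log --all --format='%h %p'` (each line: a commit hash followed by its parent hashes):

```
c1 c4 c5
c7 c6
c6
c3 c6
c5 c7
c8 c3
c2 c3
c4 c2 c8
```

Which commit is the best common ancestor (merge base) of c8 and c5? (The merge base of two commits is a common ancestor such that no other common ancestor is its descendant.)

c6

Ancestors of c8: {c3, c6, c8}.
Ancestors of c5: {c5, c6, c7}.
Common ancestors: {c6}.
The only common ancestor is c6, so it is the merge base.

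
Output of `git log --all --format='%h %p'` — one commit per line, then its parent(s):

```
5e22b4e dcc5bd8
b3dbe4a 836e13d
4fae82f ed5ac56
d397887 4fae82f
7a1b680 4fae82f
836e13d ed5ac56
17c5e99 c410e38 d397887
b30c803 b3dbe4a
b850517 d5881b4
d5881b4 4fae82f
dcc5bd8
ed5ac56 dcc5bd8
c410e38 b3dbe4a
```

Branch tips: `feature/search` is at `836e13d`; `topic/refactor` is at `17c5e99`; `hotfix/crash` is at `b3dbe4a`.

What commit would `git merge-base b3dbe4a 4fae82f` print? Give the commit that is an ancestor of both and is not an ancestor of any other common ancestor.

Ancestors of b3dbe4a: {836e13d, b3dbe4a, dcc5bd8, ed5ac56}.
Ancestors of 4fae82f: {4fae82f, dcc5bd8, ed5ac56}.
Common ancestors: {dcc5bd8, ed5ac56}.
Among these, ed5ac56 is not an ancestor of any other common ancestor — it is the merge base.

ed5ac56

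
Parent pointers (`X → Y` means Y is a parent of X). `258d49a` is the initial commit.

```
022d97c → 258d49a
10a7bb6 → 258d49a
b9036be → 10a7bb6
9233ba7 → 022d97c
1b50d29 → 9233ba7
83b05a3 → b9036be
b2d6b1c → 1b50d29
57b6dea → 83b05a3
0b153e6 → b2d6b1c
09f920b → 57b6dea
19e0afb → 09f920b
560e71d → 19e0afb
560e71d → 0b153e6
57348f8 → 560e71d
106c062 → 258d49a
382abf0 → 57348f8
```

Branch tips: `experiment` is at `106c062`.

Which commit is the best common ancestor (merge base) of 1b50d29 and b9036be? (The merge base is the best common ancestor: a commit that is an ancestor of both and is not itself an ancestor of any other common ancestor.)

Ancestors of 1b50d29: {022d97c, 1b50d29, 258d49a, 9233ba7}.
Ancestors of b9036be: {10a7bb6, 258d49a, b9036be}.
Common ancestors: {258d49a}.
The only common ancestor is 258d49a, so it is the merge base.

258d49a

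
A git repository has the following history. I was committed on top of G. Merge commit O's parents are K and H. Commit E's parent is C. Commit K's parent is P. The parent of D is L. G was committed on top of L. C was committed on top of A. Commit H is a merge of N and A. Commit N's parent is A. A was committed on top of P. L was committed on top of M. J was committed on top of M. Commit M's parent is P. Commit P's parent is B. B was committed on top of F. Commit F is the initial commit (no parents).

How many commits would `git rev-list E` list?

Walking parent pointers from E: reachable set = {A, B, C, E, F, P}.
That is 6 commits.

6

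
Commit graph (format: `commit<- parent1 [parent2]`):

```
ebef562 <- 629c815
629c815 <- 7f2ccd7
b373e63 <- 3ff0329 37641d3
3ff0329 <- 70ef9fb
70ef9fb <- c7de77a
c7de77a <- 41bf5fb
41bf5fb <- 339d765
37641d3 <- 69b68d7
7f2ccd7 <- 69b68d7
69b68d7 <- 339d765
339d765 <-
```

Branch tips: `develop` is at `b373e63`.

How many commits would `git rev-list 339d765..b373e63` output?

7

Reachable from b373e63: {339d765, 37641d3, 3ff0329, 41bf5fb, 69b68d7, 70ef9fb, b373e63, c7de77a}.
Reachable from 339d765: {339d765}.
In b373e63's history but not 339d765's: {37641d3, 3ff0329, 41bf5fb, 69b68d7, 70ef9fb, b373e63, c7de77a} — 7 commits.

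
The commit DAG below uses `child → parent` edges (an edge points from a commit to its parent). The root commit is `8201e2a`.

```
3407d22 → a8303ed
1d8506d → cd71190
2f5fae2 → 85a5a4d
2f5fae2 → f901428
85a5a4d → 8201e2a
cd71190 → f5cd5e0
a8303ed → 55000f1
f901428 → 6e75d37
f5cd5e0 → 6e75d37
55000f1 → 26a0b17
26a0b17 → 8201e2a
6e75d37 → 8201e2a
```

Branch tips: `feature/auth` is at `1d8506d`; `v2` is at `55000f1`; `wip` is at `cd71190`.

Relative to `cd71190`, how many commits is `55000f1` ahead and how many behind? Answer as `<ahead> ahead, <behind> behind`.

Reachable from 55000f1: {26a0b17, 55000f1, 8201e2a}.
Reachable from cd71190: {6e75d37, 8201e2a, cd71190, f5cd5e0}.
Only in 55000f1's history (ahead): {26a0b17, 55000f1} — 2.
Only in cd71190's history (behind): {6e75d37, cd71190, f5cd5e0} — 3.

2 ahead, 3 behind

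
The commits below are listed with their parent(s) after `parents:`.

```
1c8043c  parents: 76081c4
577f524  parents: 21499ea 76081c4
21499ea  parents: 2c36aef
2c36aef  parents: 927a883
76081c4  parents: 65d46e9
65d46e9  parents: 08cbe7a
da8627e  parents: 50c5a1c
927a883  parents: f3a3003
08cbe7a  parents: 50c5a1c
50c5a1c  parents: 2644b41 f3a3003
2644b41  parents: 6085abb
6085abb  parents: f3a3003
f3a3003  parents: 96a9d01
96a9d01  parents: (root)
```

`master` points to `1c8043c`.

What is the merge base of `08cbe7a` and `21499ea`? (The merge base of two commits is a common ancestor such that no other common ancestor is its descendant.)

Ancestors of 08cbe7a: {08cbe7a, 2644b41, 50c5a1c, 6085abb, 96a9d01, f3a3003}.
Ancestors of 21499ea: {21499ea, 2c36aef, 927a883, 96a9d01, f3a3003}.
Common ancestors: {96a9d01, f3a3003}.
Among these, f3a3003 is not an ancestor of any other common ancestor — it is the merge base.

f3a3003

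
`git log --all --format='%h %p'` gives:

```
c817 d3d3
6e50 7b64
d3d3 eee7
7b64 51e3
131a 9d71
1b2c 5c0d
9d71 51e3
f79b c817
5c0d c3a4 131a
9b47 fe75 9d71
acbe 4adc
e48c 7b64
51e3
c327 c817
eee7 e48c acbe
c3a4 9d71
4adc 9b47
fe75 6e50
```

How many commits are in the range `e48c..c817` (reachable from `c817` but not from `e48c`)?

Reachable from c817: {4adc, 51e3, 6e50, 7b64, 9b47, 9d71, acbe, c817, d3d3, e48c, eee7, fe75}.
Reachable from e48c: {51e3, 7b64, e48c}.
In c817's history but not e48c's: {4adc, 6e50, 9b47, 9d71, acbe, c817, d3d3, eee7, fe75} — 9 commits.

9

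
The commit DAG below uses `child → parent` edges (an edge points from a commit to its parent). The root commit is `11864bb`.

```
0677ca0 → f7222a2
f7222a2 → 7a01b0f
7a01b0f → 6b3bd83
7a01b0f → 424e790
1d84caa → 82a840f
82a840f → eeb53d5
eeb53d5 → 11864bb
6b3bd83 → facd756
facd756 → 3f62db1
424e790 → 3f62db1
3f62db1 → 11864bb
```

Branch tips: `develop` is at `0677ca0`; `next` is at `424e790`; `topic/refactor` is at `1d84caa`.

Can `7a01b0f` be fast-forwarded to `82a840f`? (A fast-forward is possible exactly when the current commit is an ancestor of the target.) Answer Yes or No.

A fast-forward from 7a01b0f to 82a840f is possible iff 7a01b0f is an ancestor of 82a840f.
Ancestors of 82a840f: {11864bb, 82a840f, eeb53d5}.
7a01b0f is not among them, so fast-forward is not possible.

No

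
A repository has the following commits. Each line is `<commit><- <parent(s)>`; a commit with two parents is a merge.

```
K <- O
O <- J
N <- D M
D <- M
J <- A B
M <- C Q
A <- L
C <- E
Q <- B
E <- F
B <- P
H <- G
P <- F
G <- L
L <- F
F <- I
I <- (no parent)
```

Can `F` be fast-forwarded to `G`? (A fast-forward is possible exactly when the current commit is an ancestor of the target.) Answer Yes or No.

A fast-forward from F to G is possible iff F is an ancestor of G.
Ancestors of G: {F, G, I, L}.
F is among them, so fast-forward is possible.

Yes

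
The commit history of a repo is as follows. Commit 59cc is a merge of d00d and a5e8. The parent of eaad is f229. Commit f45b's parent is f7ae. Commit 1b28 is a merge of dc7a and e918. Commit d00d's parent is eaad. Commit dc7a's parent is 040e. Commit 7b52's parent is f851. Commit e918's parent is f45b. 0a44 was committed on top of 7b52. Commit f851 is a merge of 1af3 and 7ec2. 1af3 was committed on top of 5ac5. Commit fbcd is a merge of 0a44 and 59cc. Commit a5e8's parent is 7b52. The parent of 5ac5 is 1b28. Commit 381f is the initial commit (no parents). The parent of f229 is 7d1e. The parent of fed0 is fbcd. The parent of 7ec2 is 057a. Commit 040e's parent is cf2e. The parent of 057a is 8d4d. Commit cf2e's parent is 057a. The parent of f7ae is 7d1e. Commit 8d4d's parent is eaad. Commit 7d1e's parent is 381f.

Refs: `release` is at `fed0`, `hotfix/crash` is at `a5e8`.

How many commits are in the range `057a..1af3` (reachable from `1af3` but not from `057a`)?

9

Reachable from 1af3: {040e, 057a, 1af3, 1b28, 381f, 5ac5, 7d1e, 8d4d, cf2e, dc7a, e918, eaad, f229, f45b, f7ae}.
Reachable from 057a: {057a, 381f, 7d1e, 8d4d, eaad, f229}.
In 1af3's history but not 057a's: {040e, 1af3, 1b28, 5ac5, cf2e, dc7a, e918, f45b, f7ae} — 9 commits.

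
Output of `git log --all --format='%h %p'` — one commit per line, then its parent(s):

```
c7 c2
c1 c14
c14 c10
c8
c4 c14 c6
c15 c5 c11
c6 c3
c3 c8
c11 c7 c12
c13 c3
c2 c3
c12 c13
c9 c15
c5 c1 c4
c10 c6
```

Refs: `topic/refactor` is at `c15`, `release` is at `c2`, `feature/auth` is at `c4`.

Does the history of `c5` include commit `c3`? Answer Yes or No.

Ancestors of c5 (commits reachable by following parents): {c1, c10, c14, c3, c4, c5, c6, c8}.
c3 is in that set, so it is an ancestor of c5.

Yes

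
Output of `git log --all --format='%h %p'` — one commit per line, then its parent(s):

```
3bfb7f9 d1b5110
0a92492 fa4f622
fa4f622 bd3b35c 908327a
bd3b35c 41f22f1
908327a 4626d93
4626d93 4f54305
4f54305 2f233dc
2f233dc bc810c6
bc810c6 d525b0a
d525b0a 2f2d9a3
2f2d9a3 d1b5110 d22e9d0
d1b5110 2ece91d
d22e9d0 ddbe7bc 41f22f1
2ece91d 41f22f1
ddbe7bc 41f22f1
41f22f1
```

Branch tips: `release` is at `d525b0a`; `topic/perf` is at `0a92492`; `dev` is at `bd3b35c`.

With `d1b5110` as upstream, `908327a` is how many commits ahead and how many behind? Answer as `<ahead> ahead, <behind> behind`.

Reachable from 908327a: {2ece91d, 2f233dc, 2f2d9a3, 41f22f1, 4626d93, 4f54305, 908327a, bc810c6, d1b5110, d22e9d0, d525b0a, ddbe7bc}.
Reachable from d1b5110: {2ece91d, 41f22f1, d1b5110}.
Only in 908327a's history (ahead): {2f233dc, 2f2d9a3, 4626d93, 4f54305, 908327a, bc810c6, d22e9d0, d525b0a, ddbe7bc} — 9.
Only in d1b5110's history (behind): {} — 0.

9 ahead, 0 behind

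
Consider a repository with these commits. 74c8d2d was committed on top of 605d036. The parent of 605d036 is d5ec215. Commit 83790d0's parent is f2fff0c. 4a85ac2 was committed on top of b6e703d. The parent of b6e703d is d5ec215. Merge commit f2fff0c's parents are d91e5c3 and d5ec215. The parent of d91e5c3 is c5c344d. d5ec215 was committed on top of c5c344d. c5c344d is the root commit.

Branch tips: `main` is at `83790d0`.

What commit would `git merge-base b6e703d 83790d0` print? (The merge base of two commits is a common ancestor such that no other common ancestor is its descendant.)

d5ec215

Ancestors of b6e703d: {b6e703d, c5c344d, d5ec215}.
Ancestors of 83790d0: {83790d0, c5c344d, d5ec215, d91e5c3, f2fff0c}.
Common ancestors: {c5c344d, d5ec215}.
Among these, d5ec215 is not an ancestor of any other common ancestor — it is the merge base.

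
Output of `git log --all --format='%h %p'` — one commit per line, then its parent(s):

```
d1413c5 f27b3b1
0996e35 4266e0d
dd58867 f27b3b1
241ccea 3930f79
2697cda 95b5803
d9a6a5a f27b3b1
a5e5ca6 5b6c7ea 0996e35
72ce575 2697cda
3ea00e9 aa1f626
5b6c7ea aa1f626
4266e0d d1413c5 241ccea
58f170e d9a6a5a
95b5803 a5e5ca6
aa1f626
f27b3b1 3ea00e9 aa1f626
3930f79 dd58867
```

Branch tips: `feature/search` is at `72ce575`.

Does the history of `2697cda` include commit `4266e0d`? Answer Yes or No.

Yes

Ancestors of 2697cda (commits reachable by following parents): {0996e35, 241ccea, 2697cda, 3930f79, 3ea00e9, 4266e0d, 5b6c7ea, 95b5803, a5e5ca6, aa1f626, d1413c5, dd58867, f27b3b1}.
4266e0d is in that set, so it is an ancestor of 2697cda.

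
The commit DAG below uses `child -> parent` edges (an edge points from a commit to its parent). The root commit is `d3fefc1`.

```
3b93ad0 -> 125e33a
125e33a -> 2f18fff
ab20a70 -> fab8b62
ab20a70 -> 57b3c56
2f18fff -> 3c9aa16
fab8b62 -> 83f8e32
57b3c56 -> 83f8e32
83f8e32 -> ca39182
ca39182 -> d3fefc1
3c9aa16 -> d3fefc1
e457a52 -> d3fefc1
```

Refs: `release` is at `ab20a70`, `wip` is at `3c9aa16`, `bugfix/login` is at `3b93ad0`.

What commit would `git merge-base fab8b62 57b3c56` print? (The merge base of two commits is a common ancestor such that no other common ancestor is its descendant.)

83f8e32

Ancestors of fab8b62: {83f8e32, ca39182, d3fefc1, fab8b62}.
Ancestors of 57b3c56: {57b3c56, 83f8e32, ca39182, d3fefc1}.
Common ancestors: {83f8e32, ca39182, d3fefc1}.
Among these, 83f8e32 is not an ancestor of any other common ancestor — it is the merge base.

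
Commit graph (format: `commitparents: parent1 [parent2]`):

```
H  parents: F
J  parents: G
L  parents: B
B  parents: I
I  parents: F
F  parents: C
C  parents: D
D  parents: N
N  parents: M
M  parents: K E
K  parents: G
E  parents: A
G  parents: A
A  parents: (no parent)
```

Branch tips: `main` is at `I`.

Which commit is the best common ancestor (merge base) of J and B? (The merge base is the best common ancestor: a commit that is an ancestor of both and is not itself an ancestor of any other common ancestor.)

G

Ancestors of J: {A, G, J}.
Ancestors of B: {A, B, C, D, E, F, G, I, K, M, N}.
Common ancestors: {A, G}.
Among these, G is not an ancestor of any other common ancestor — it is the merge base.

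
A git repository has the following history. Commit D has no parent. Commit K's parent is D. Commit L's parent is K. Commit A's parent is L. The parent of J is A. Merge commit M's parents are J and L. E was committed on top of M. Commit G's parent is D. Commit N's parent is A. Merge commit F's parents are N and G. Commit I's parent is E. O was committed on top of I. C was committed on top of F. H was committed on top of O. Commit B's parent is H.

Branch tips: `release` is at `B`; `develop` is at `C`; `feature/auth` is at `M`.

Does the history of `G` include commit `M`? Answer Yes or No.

Ancestors of G: {D, G}.
M is not in that set, so it is not an ancestor of G.

No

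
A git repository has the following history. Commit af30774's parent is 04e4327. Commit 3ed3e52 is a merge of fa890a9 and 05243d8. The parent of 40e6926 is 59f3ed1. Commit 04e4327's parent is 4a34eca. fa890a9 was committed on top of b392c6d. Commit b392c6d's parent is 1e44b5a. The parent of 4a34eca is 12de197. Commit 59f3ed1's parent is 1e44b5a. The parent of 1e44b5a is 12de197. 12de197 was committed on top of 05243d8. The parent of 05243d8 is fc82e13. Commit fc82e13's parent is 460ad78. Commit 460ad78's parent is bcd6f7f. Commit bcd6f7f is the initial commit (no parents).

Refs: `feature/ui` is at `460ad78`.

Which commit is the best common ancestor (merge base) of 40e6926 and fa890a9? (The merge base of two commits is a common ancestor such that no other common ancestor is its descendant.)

Ancestors of 40e6926: {05243d8, 12de197, 1e44b5a, 40e6926, 460ad78, 59f3ed1, bcd6f7f, fc82e13}.
Ancestors of fa890a9: {05243d8, 12de197, 1e44b5a, 460ad78, b392c6d, bcd6f7f, fa890a9, fc82e13}.
Common ancestors: {05243d8, 12de197, 1e44b5a, 460ad78, bcd6f7f, fc82e13}.
Among these, 1e44b5a is not an ancestor of any other common ancestor — it is the merge base.

1e44b5a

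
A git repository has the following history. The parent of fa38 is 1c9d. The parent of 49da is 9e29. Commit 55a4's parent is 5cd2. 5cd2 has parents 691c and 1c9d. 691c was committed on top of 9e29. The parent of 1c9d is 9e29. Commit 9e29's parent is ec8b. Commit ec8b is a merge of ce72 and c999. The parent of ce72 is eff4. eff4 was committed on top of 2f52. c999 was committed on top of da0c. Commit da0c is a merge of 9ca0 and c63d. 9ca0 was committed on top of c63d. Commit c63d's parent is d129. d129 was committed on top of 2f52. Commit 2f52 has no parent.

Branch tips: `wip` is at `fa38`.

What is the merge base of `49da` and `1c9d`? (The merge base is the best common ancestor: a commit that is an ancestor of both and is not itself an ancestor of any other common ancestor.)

Ancestors of 49da: {2f52, 49da, 9ca0, 9e29, c63d, c999, ce72, d129, da0c, ec8b, eff4}.
Ancestors of 1c9d: {1c9d, 2f52, 9ca0, 9e29, c63d, c999, ce72, d129, da0c, ec8b, eff4}.
Common ancestors: {2f52, 9ca0, 9e29, c63d, c999, ce72, d129, da0c, ec8b, eff4}.
Among these, 9e29 is not an ancestor of any other common ancestor — it is the merge base.

9e29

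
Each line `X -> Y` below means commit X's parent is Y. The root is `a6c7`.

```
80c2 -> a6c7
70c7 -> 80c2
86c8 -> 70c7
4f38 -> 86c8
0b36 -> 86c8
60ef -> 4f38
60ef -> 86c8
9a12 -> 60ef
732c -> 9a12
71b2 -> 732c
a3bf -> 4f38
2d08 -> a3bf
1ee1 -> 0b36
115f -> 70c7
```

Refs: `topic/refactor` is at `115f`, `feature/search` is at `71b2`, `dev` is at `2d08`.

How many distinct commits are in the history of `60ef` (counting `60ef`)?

6

Walking parent pointers from 60ef: reachable set = {4f38, 60ef, 70c7, 80c2, 86c8, a6c7}.
That is 6 commits.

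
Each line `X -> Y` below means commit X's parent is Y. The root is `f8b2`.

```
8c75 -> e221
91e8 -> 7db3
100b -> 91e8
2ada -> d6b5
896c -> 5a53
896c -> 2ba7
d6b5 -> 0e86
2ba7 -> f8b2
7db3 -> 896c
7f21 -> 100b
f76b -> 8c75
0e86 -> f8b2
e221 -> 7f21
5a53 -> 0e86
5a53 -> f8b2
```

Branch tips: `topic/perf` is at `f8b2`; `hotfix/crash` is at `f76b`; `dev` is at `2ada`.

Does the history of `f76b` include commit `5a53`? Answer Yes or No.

Ancestors of f76b (commits reachable by following parents): {0e86, 100b, 2ba7, 5a53, 7db3, 7f21, 896c, 8c75, 91e8, e221, f76b, f8b2}.
5a53 is in that set, so it is an ancestor of f76b.

Yes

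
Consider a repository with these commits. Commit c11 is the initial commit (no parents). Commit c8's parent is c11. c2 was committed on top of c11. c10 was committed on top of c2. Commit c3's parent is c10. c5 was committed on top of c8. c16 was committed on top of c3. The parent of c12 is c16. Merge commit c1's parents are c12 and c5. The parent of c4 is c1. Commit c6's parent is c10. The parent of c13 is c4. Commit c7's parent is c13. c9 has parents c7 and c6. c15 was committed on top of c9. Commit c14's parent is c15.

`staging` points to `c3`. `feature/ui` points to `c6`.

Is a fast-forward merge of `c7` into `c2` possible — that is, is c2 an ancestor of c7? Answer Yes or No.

Yes

A fast-forward from c2 to c7 is possible iff c2 is an ancestor of c7.
Ancestors of c7: {c1, c10, c11, c12, c13, c16, c2, c3, c4, c5, c7, c8}.
c2 is among them, so fast-forward is possible.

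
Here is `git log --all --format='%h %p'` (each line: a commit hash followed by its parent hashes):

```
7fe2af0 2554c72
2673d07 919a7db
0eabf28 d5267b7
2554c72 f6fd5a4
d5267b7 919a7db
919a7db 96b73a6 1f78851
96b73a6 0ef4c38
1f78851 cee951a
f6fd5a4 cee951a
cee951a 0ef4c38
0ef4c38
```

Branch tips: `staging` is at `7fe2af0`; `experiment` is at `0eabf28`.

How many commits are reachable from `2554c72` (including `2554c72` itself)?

4

Walking parent pointers from 2554c72: reachable set = {0ef4c38, 2554c72, cee951a, f6fd5a4}.
That is 4 commits.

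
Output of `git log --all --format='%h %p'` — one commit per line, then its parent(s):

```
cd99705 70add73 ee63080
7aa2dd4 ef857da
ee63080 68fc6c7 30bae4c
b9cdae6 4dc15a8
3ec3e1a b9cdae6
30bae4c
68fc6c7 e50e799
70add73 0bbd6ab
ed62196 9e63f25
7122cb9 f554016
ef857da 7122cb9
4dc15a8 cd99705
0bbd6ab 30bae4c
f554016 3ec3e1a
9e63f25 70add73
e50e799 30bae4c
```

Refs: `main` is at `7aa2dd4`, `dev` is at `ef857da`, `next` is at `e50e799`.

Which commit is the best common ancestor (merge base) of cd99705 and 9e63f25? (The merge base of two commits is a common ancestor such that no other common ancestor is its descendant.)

Ancestors of cd99705: {0bbd6ab, 30bae4c, 68fc6c7, 70add73, cd99705, e50e799, ee63080}.
Ancestors of 9e63f25: {0bbd6ab, 30bae4c, 70add73, 9e63f25}.
Common ancestors: {0bbd6ab, 30bae4c, 70add73}.
Among these, 70add73 is not an ancestor of any other common ancestor — it is the merge base.

70add73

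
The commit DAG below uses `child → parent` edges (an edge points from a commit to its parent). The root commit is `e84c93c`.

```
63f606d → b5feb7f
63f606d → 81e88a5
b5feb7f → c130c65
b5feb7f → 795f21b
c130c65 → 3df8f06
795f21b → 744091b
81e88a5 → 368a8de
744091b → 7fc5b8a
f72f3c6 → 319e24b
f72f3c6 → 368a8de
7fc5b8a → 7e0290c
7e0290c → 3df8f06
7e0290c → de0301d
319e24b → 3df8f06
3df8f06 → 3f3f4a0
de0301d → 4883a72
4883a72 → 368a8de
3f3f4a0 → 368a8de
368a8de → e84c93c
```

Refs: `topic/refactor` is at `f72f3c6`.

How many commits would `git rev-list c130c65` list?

5

Walking parent pointers from c130c65: reachable set = {368a8de, 3df8f06, 3f3f4a0, c130c65, e84c93c}.
That is 5 commits.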